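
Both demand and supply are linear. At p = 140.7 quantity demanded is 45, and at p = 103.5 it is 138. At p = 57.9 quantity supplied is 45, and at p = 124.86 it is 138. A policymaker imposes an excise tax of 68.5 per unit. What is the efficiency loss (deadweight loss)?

Demand slope = (103.5 − 140.7)/(138 − 45) = −0.4, so p = 158.7 − 0.4q.
Supply slope = (124.86 − 57.9)/(138 − 45) = 0.72, so p = 25.5 + 0.72q.
Competitive equilibrium: 158.7 − 0.4q = 25.5 + 0.72q → q* = 118.9286, p* = 111.1286.
With the tax, the buyer price exceeds the seller price by 68.5: (158.7 − 0.4q) − (25.5 + 0.72q) = 68.5 → q' = 57.7679.
Δq = 118.9286 − 57.7679 = 61.1607; the wedge equals the tax, 68.5.
The triangle = ½ × 61.1607 × 68.5 = 2094.75.

2094.75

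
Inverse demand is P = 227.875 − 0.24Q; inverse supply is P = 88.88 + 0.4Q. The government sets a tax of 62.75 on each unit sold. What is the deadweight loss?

Competitive equilibrium: 227.875 − 0.24Q = 88.88 + 0.4Q → Q* = 217.1797, P* = 175.7519.
With the tax, the buyer price exceeds the seller price by 62.75: (227.875 − 0.24Q) − (88.88 + 0.4Q) = 62.75 → Q' = 119.1328.
ΔQ = 217.1797 − 119.1328 = 98.0469; the wedge equals the tax, 62.75.
The triangle = ½ × 98.0469 × 62.75 = 3076.22.

3076.22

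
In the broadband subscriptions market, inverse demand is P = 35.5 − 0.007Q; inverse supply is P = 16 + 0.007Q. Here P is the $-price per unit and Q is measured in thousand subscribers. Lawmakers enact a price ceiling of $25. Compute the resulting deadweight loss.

Competitive equilibrium: 35.5 − 0.007Q = 16 + 0.007Q → Q* = 1392.8571, P* = 25.75.
At the ceiling P = 25, quantity supplied = (25 − 16)/0.007 = 1285.7143.
Willingness to pay at Q' = 1285.7143: 35.5 − 0.007·1285.7143 = 26.5.
ΔQ = 1392.8571 − 1285.7143 = 107.1428; wedge = 26.5 − 25 = 1.5.
Deadweight loss = ½ × 107.1428 × 1.5 = $80.36 thousand.

$80.36 thousand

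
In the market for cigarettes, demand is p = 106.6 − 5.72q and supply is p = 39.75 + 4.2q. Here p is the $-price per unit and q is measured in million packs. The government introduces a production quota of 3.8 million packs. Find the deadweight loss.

Competitive equilibrium: 106.6 − 5.72q = 39.75 + 4.2q → q* = 6.7389, p* = 68.0534.
At q = 3.8: demand price = 106.6 − 5.72·3.8 = 84.864; supply price = 39.75 + 4.2·3.8 = 55.71.
Δq = 6.7389 − 3.8 = 2.9389; wedge = 84.864 − 55.71 = 29.154.
Deadweight loss = ½ × 2.9389 × 29.154 = $42.84 million.

$42.84 million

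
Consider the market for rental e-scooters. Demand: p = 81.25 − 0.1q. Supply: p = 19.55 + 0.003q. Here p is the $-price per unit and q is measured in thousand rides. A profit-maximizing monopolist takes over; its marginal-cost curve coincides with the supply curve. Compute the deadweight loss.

$4484.47 thousand

Competitive equilibrium: 81.25 − 0.1q = 19.55 + 0.003q → q* = 599.0291, p* = 21.3471.
Marginal revenue: MR = 81.25 − 0.2q. Set MR = MC: 81.25 − 0.2q = 19.55 + 0.003q → q_m = 303.9409.
Price p_m = 81.25 − 0.1·303.9409 = 50.8559; MC(q_m) = 19.55 + 0.003·303.9409 = 20.4618.
Competitive q* = 599.0291, so Δq = 295.0882; wedge = 50.8559 − 20.4618 = 30.3941.
DWL = ½ × 295.0882 × 30.3941 = $4484.47 thousand.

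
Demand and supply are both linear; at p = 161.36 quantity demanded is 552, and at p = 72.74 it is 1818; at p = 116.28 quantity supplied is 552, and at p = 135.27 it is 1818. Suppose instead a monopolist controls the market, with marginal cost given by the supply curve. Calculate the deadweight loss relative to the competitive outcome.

10154.52

Demand slope = (72.74 − 161.36)/(1818 − 552) = −0.07, so p = 200 − 0.07q.
Supply slope = (135.27 − 116.28)/(1818 − 552) = 0.015, so p = 108 + 0.015q.
Competitive equilibrium: 200 − 0.07q = 108 + 0.015q → q* = 1082.3529, p* = 124.2353.
Marginal revenue: MR = 200 − 0.14q. Set MR = MC: 200 − 0.14q = 108 + 0.015q → q_m = 593.5484.
Price p_m = 200 − 0.07·593.5484 = 158.4516; MC(q_m) = 108 + 0.015·593.5484 = 116.9032.
Competitive q* = 1082.3529, so Δq = 488.8045; wedge = 158.4516 − 116.9032 = 41.5484.
Welfare loss = ½ × 488.8045 × 41.5484 = 10154.52.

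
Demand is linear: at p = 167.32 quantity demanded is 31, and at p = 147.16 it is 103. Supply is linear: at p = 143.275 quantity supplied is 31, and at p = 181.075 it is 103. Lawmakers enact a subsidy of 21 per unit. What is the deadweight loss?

Demand slope = (147.16 − 167.32)/(103 − 31) = −0.28, so p = 176 − 0.28q.
Supply slope = (181.075 − 143.275)/(103 − 31) = 0.525, so p = 127 + 0.525q.
Competitive equilibrium: 176 − 0.28q = 127 + 0.525q → q* = 60.8696, p* = 158.9565.
The subsidy lowers effective supply by 21: p = 106 + 0.525q.
New quantity: 176 − 0.28q = 106 + 0.525q → q' = 86.9565.
Overproduction Δq = 86.9565 − 60.8696 = 26.0869; wedge = subsidy = 21.
Welfare loss = ½ × 26.0869 × 21 = 273.91.

273.91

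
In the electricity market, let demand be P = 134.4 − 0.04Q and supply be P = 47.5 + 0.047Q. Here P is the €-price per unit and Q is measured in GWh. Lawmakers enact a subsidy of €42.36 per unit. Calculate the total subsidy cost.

Competitive equilibrium: 134.4 − 0.04Q = 47.5 + 0.047Q → Q* = 998.8506, P* = 94.446.
The subsidy lowers effective supply by 42.36: P = 5.14 + 0.047Q.
New quantity: 134.4 − 0.04Q = 5.14 + 0.047Q → Q' = 1485.7471.
Total subsidy cost = 42.36 × 1485.7471 = €62936.25.

€62936.25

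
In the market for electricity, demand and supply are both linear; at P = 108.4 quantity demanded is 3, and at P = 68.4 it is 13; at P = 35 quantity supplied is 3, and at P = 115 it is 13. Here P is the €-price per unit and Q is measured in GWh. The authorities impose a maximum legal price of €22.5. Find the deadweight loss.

€353.82

Demand slope = (68.4 − 108.4)/(13 − 3) = −4, so P = 120.4 − 4Q.
Supply slope = (115 − 35)/(13 − 3) = 8, so P = 11 + 8Q.
Competitive equilibrium: 120.4 − 4Q = 11 + 8Q → Q* = 9.1167, P* = 83.9333.
At the ceiling P = 22.5, quantity supplied = (22.5 − 11)/8 = 1.4375.
Willingness to pay at Q' = 1.4375: 120.4 − 4·1.4375 = 114.65.
ΔQ = 9.1167 − 1.4375 = 7.6792; wedge = 114.65 − 22.5 = 92.15.
The triangle = ½ × 7.6792 × 92.15 = €353.82.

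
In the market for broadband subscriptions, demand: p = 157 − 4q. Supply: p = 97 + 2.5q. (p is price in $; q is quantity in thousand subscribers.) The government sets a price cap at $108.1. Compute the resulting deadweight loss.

Competitive equilibrium: 157 − 4q = 97 + 2.5q → q* = 9.2308, p* = 120.0769.
At the ceiling p = 108.1, quantity supplied = (108.1 − 97)/2.5 = 4.44.
Willingness to pay at q' = 4.44: 157 − 4·4.44 = 139.24.
Δq = 9.2308 − 4.44 = 4.7908; wedge = 139.24 − 108.1 = 31.14.
Deadweight loss = ½ × 4.7908 × 31.14 = $74.59 thousand.

$74.59 thousand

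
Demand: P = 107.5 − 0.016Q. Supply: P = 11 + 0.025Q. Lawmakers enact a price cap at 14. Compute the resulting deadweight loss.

102279.22

Competitive equilibrium: 107.5 − 0.016Q = 11 + 0.025Q → Q* = 2353.6585, P* = 69.8415.
At the ceiling P = 14, quantity supplied = (14 − 11)/0.025 = 120.
Willingness to pay at Q' = 120: 107.5 − 0.016·120 = 105.58.
ΔQ = 2353.6585 − 120 = 2233.6585; wedge = 105.58 − 14 = 91.58.
The triangle = ½ × 2233.6585 × 91.58 = 102279.22.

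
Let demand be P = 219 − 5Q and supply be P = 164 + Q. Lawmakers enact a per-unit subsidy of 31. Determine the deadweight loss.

80.08

Competitive equilibrium: 219 − 5Q = 164 + Q → Q* = 9.1667, P* = 173.1667.
The subsidy lowers effective supply by 31: P = 133 + Q.
New quantity: 219 − 5Q = 133 + Q → Q' = 14.3333.
Overproduction ΔQ = 14.3333 − 9.1667 = 5.1666; wedge = subsidy = 31.
DWL = ½ × 5.1666 × 31 = 80.08.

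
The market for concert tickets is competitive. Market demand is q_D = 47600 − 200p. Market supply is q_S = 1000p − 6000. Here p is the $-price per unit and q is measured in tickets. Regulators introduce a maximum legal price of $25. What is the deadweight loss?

$1160333.33

In inverse form: demand p = 238 − 0.005q, supply p = 6 + 0.001q.
Competitive equilibrium: 238 − 0.005q = 6 + 0.001q → q* = 38666.66667, p* = 44.66667.
At the ceiling p = 25, quantity supplied = (25 − 6)/0.001 = 19000.
Willingness to pay at q' = 19000: 238 − 0.005·19000 = 143.
Δq = 38666.66667 − 19000 = 19666.66667; wedge = 143 − 25 = 118.
The triangle = ½ × 19666.66667 × 118 = $1160333.33.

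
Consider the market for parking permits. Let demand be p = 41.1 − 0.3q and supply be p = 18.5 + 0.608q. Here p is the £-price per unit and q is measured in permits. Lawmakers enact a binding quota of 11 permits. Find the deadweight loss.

Competitive equilibrium: 41.1 − 0.3q = 18.5 + 0.608q → q* = 24.8899, p* = 33.633.
At q = 11: demand price = 41.1 − 0.3·11 = 37.8; supply price = 18.5 + 0.608·11 = 25.188.
Δq = 24.8899 − 11 = 13.8899; wedge = 37.8 − 25.188 = 12.612.
The triangle = ½ × 13.8899 × 12.612 = £87.59.

£87.59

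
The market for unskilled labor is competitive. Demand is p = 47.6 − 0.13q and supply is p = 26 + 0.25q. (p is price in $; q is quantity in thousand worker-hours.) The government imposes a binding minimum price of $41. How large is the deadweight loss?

Competitive equilibrium: 47.6 − 0.13q = 26 + 0.25q → q* = 56.8421, p* = 40.2105.
At the floor p = 41, quantity demanded = (47.6 − 41)/0.13 = 50.7692.
Sellers' marginal cost at q' = 50.7692: 26 + 0.25·50.7692 = 38.6923.
Δq = 56.8421 − 50.7692 = 6.0729; wedge = 41 − 38.6923 = 2.3077.
The triangle = ½ × 6.0729 × 2.3077 = $7.01 thousand.

$7.01 thousand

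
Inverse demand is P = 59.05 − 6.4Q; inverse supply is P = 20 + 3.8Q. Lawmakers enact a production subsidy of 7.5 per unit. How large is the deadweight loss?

2.76

Competitive equilibrium: 59.05 − 6.4Q = 20 + 3.8Q → Q* = 3.8284, P* = 34.548.
The subsidy lowers effective supply by 7.5: P = 12.5 + 3.8Q.
New quantity: 59.05 − 6.4Q = 12.5 + 3.8Q → Q' = 4.5637.
Overproduction ΔQ = 4.5637 − 3.8284 = 0.7353; wedge = subsidy = 7.5.
The triangle = ½ × 0.7353 × 7.5 = 2.76.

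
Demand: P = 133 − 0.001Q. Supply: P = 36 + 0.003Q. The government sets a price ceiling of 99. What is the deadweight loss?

Competitive equilibrium: 133 − 0.001Q = 36 + 0.003Q → Q* = 24250, P* = 108.75.
At the ceiling P = 99, quantity supplied = (99 − 36)/0.003 = 21000.
Willingness to pay at Q' = 21000: 133 − 0.001·21000 = 112.
ΔQ = 24250 − 21000 = 3250; wedge = 112 − 99 = 13.
DWL = ½ × 3250 × 13 = 21125.

21125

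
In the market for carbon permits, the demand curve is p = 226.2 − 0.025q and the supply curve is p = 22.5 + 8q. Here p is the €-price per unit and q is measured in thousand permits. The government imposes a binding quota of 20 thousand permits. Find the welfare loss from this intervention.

€116.28 thousand

Competitive equilibrium: 226.2 − 0.025q = 22.5 + 8q → q* = 25.3832, p* = 225.5654.
At q = 20: demand price = 226.2 − 0.025·20 = 225.7; supply price = 22.5 + 8·20 = 182.5.
Δq = 25.3832 − 20 = 5.3832; wedge = 225.7 − 182.5 = 43.2.
DWL = ½ × 5.3832 × 43.2 = €116.28 thousand.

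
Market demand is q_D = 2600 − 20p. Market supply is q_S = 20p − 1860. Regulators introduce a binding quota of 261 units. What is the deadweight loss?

In inverse form: demand p = 130 − 0.05q, supply p = 93 + 0.05q.
Competitive equilibrium: 130 − 0.05q = 93 + 0.05q → q* = 370, p* = 111.5.
At q = 261: demand price = 130 − 0.05·261 = 116.95; supply price = 93 + 0.05·261 = 106.05.
Δq = 370 − 261 = 109; wedge = 116.95 − 106.05 = 10.9.
The triangle = ½ × 109 × 10.9 = 594.05.

594.05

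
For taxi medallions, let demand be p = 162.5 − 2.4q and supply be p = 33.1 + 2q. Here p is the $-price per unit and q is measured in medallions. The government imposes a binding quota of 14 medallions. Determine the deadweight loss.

$522.37

Competitive equilibrium: 162.5 − 2.4q = 33.1 + 2q → q* = 29.4091, p* = 91.9182.
At q = 14: demand price = 162.5 − 2.4·14 = 128.9; supply price = 33.1 + 2·14 = 61.1.
Δq = 29.4091 − 14 = 15.4091; wedge = 128.9 − 61.1 = 67.8.
The triangle = ½ × 15.4091 × 67.8 = $522.37.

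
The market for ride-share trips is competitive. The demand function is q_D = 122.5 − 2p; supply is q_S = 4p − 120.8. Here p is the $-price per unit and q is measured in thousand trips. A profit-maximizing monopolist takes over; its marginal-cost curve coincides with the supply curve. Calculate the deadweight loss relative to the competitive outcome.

In inverse form: demand p = 61.25 − 0.5q, supply p = 30.2 + 0.25q.
Competitive equilibrium: 61.25 − 0.5q = 30.2 + 0.25q → q* = 41.4, p* = 40.55.
Marginal revenue: MR = 61.25 − q. Set MR = MC: 61.25 − q = 30.2 + 0.25q → q_m = 24.84.
Price p_m = 61.25 − 0.5·24.84 = 48.83; MC(q_m) = 30.2 + 0.25·24.84 = 36.41.
Competitive q* = 41.4, so Δq = 16.56; wedge = 48.83 − 36.41 = 12.42.
The triangle = ½ × 16.56 × 12.42 = $102.84 thousand.

$102.84 thousand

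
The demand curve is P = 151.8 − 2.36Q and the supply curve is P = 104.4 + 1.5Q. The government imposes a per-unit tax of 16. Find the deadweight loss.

33.16

Competitive equilibrium: 151.8 − 2.36Q = 104.4 + 1.5Q → Q* = 12.2798, P* = 122.8197.
With the tax, the buyer price exceeds the seller price by 16: (151.8 − 2.36Q) − (104.4 + 1.5Q) = 16 → Q' = 8.1347.
ΔQ = 12.2798 − 8.1347 = 4.1451; the wedge equals the tax, 16.
Welfare loss = ½ × 4.1451 × 16 = 33.16.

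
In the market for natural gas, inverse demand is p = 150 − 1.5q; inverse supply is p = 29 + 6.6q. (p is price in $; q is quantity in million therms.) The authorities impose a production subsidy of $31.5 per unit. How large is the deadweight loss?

$61.25 million

Competitive equilibrium: 150 − 1.5q = 29 + 6.6q → q* = 14.9383, p* = 127.5926.
The subsidy lowers effective supply by 31.5: p = 6.6q − 2.5.
New quantity: 150 − 1.5q = 6.6q − 2.5 → q' = 18.8272.
Overproduction Δq = 18.8272 − 14.9383 = 3.8889; wedge = subsidy = 31.5.
DWL = ½ × 3.8889 × 31.5 = $61.25 million.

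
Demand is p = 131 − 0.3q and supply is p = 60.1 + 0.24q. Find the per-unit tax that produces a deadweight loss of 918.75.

31.5

Competitive equilibrium: 131 − 0.3q = 60.1 + 0.24q → q* = 131.2963, p* = 91.6111.
A tax t gives Δq = t/0.54 and wedge t, so DWL = t²/1.08.
t²/1.08 = 918.75 → t² = 992.25 → t = 31.5.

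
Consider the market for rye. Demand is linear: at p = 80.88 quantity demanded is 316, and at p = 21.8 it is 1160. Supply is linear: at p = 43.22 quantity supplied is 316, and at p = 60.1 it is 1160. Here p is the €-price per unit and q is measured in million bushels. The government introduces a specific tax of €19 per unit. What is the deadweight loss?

€2005.56 million

Demand slope = (21.8 − 80.88)/(1160 − 316) = −0.07, so p = 103 − 0.07q.
Supply slope = (60.1 − 43.22)/(1160 − 316) = 0.02, so p = 36.9 + 0.02q.
Competitive equilibrium: 103 − 0.07q = 36.9 + 0.02q → q* = 734.4444, p* = 51.5889.
With the tax, the buyer price exceeds the seller price by 19: (103 − 0.07q) − (36.9 + 0.02q) = 19 → q' = 523.3333.
Δq = 734.4444 − 523.3333 = 211.1111; the wedge equals the tax, 19.
DWL = ½ × 211.1111 × 19 = €2005.56 million.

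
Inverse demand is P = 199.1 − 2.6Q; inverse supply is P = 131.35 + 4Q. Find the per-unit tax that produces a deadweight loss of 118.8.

Competitive equilibrium: 199.1 − 2.6Q = 131.35 + 4Q → Q* = 10.2652, P* = 172.4106.
A tax t gives ΔQ = t/6.6 and wedge t, so DWL = t²/13.2.
t²/13.2 = 118.8 → t² = 1568.16 → t = 39.6.

39.6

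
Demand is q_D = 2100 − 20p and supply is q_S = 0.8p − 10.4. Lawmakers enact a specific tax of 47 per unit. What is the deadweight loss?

In inverse form: demand p = 105 − 0.05q, supply p = 13 + 1.25q.
Competitive equilibrium: 105 − 0.05q = 13 + 1.25q → q* = 70.76923, p* = 101.46154.
With the tax, the buyer price exceeds the seller price by 47: (105 − 0.05q) − (13 + 1.25q) = 47 → q' = 34.61538.
Δq = 70.76923 − 34.61538 = 36.15385; the wedge equals the tax, 47.
The triangle = ½ × 36.15385 × 47 = 849.62.

849.62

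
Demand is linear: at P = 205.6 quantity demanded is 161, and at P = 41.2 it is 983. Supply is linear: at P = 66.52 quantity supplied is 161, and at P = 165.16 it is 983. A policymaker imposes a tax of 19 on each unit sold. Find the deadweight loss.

564.06

Demand slope = (41.2 − 205.6)/(983 − 161) = −0.2, so P = 237.8 − 0.2Q.
Supply slope = (165.16 − 66.52)/(983 − 161) = 0.12, so P = 47.2 + 0.12Q.
Competitive equilibrium: 237.8 − 0.2Q = 47.2 + 0.12Q → Q* = 595.625, P* = 118.675.
With the tax, the buyer price exceeds the seller price by 19: (237.8 − 0.2Q) − (47.2 + 0.12Q) = 19 → Q' = 536.25.
ΔQ = 595.625 − 536.25 = 59.375; the wedge equals the tax, 19.
DWL = ½ × 59.375 × 19 = 564.06.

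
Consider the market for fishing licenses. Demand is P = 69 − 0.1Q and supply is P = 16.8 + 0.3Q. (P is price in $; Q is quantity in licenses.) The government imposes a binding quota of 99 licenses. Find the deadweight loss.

Competitive equilibrium: 69 − 0.1Q = 16.8 + 0.3Q → Q* = 130.5, P* = 55.95.
At Q = 99: demand price = 69 − 0.1·99 = 59.1; supply price = 16.8 + 0.3·99 = 46.5.
ΔQ = 130.5 − 99 = 31.5; wedge = 59.1 − 46.5 = 12.6.
Deadweight loss = ½ × 31.5 × 12.6 = $198.45.

$198.45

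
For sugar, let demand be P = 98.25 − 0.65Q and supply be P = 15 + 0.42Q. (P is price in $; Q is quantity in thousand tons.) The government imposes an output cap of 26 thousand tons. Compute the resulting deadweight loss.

$1435.74 thousand

Competitive equilibrium: 98.25 − 0.65Q = 15 + 0.42Q → Q* = 77.8037, P* = 47.6776.
At Q = 26: demand price = 98.25 − 0.65·26 = 81.35; supply price = 15 + 0.42·26 = 25.92.
ΔQ = 77.8037 − 26 = 51.8037; wedge = 81.35 − 25.92 = 55.43.
DWL = ½ × 51.8037 × 55.43 = $1435.74 thousand.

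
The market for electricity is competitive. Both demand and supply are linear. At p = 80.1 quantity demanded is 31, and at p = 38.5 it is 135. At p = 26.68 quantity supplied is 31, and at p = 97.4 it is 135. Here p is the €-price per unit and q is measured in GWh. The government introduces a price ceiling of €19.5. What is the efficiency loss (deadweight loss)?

€1945.41

Demand slope = (38.5 − 80.1)/(135 − 31) = −0.4, so p = 92.5 − 0.4q.
Supply slope = (97.4 − 26.68)/(135 − 31) = 0.68, so p = 5.6 + 0.68q.
Competitive equilibrium: 92.5 − 0.4q = 5.6 + 0.68q → q* = 80.463, p* = 60.3148.
At the ceiling p = 19.5, quantity supplied = (19.5 − 5.6)/0.68 = 20.4412.
Willingness to pay at q' = 20.4412: 92.5 − 0.4·20.4412 = 84.3235.
Δq = 80.463 − 20.4412 = 60.0218; wedge = 84.3235 − 19.5 = 64.8235.
Welfare loss = ½ × 60.0218 × 64.8235 = €1945.41.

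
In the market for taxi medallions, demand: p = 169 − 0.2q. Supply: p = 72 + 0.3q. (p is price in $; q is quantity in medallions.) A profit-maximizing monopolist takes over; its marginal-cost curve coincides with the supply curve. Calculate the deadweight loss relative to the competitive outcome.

$768.08

Competitive equilibrium: 169 − 0.2q = 72 + 0.3q → q* = 194, p* = 130.2.
Marginal revenue: MR = 169 − 0.4q. Set MR = MC: 169 − 0.4q = 72 + 0.3q → q_m = 138.5714.
Price p_m = 169 − 0.2·138.5714 = 141.2857; MC(q_m) = 72 + 0.3·138.5714 = 113.5714.
Competitive q* = 194, so Δq = 55.4286; wedge = 141.2857 − 113.5714 = 27.7143.
The triangle = ½ × 55.4286 × 27.7143 = $768.08.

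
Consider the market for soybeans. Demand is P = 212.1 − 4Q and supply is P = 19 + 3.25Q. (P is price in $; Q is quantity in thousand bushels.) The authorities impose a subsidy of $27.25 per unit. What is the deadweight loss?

$51.21 thousand

Competitive equilibrium: 212.1 − 4Q = 19 + 3.25Q → Q* = 26.6345, P* = 105.5621.
The subsidy lowers effective supply by 27.25: P = 3.25Q − 8.25.
New quantity: 212.1 − 4Q = 3.25Q − 8.25 → Q' = 30.3931.
Overproduction ΔQ = 30.3931 − 26.6345 = 3.7586; wedge = subsidy = 27.25.
Welfare loss = ½ × 3.7586 × 27.25 = $51.21 thousand.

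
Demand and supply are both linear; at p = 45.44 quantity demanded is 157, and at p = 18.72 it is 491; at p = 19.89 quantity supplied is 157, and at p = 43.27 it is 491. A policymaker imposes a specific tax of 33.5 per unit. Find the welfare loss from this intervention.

3740.83

Demand slope = (18.72 − 45.44)/(491 − 157) = −0.08, so p = 58 − 0.08q.
Supply slope = (43.27 − 19.89)/(491 − 157) = 0.07, so p = 8.9 + 0.07q.
Competitive equilibrium: 58 − 0.08q = 8.9 + 0.07q → q* = 327.3333, p* = 31.8133.
With the tax, the buyer price exceeds the seller price by 33.5: (58 − 0.08q) − (8.9 + 0.07q) = 33.5 → q' = 104.
Δq = 327.3333 − 104 = 223.3333; the wedge equals the tax, 33.5.
The triangle = ½ × 223.3333 × 33.5 = 3740.83.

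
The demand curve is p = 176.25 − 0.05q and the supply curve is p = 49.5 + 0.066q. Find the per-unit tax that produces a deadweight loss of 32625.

87

Competitive equilibrium: 176.25 − 0.05q = 49.5 + 0.066q → q* = 1092.6724, p* = 121.6164.
A tax t gives Δq = t/0.116 and wedge t, so DWL = t²/0.232.
t²/0.232 = 32625 → t² = 7569 → t = 87.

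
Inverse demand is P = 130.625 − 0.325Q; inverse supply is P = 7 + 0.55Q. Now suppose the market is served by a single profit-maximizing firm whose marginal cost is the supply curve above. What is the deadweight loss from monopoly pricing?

640.59

Competitive equilibrium: 130.625 − 0.325Q = 7 + 0.55Q → Q* = 141.2857, P* = 84.7071.
Marginal revenue: MR = 130.625 − 0.65Q. Set MR = MC: 130.625 − 0.65Q = 7 + 0.55Q → Q_m = 103.0208.
Price P_m = 130.625 − 0.325·103.0208 = 97.1432; MC(Q_m) = 7 + 0.55·103.0208 = 63.6614.
Competitive Q* = 141.2857, so ΔQ = 38.2649; wedge = 97.1432 − 63.6614 = 33.4818.
Deadweight loss = ½ × 38.2649 × 33.4818 = 640.59.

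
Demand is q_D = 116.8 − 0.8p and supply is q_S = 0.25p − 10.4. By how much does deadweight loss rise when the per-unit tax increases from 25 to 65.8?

In inverse form: demand p = 146 − 1.25q, supply p = 41.6 + 4q.
Competitive equilibrium: 146 − 1.25q = 41.6 + 4q → q* = 19.8857, p* = 121.1429.
For a per-unit tax t: Δq = t/5.25, so DWL = ½·t·(t/5.25) = t²/10.5.
At t = 25: DWL = 59.524. At t = 65.8: DWL = 412.347.
Increase = 412.347 − 59.524 = 352.82.

352.82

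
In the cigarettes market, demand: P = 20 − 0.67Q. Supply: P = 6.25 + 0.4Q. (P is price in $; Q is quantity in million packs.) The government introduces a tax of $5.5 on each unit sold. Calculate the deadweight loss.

Competitive equilibrium: 20 − 0.67Q = 6.25 + 0.4Q → Q* = 12.8505, P* = 11.3902.
With the tax, the buyer price exceeds the seller price by 5.5: (20 − 0.67Q) − (6.25 + 0.4Q) = 5.5 → Q' = 7.7103.
ΔQ = 12.8505 − 7.7103 = 5.1402; the wedge equals the tax, 5.5.
Deadweight loss = ½ × 5.1402 × 5.5 = $14.14 million.

$14.14 million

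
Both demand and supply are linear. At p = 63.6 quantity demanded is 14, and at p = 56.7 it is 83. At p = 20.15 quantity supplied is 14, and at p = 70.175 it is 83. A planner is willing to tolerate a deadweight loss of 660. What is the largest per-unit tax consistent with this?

33

Demand slope = (56.7 − 63.6)/(83 − 14) = −0.1, so p = 65 − 0.1q.
Supply slope = (70.175 − 20.15)/(83 − 14) = 0.725, so p = 10 + 0.725q.
Competitive equilibrium: 65 − 0.1q = 10 + 0.725q → q* = 66.6667, p* = 58.3333.
A tax t gives Δq = t/0.825 and wedge t, so DWL = t²/1.65.
t²/1.65 = 660 → t² = 1089 → t = 33.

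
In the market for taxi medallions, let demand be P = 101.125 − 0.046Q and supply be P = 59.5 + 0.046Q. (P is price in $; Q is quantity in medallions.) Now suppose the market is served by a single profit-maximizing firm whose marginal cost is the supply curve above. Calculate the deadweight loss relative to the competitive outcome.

Competitive equilibrium: 101.125 − 0.046Q = 59.5 + 0.046Q → Q* = 452.4457, P* = 80.3125.
Marginal revenue: MR = 101.125 − 0.092Q. Set MR = MC: 101.125 − 0.092Q = 59.5 + 0.046Q → Q_m = 301.6304.
Price P_m = 101.125 − 0.046·301.6304 = 87.25; MC(Q_m) = 59.5 + 0.046·301.6304 = 73.375.
Competitive Q* = 452.4457, so ΔQ = 150.8153; wedge = 87.25 − 73.375 = 13.875.
Deadweight loss = ½ × 150.8153 × 13.875 = $1046.28.

$1046.28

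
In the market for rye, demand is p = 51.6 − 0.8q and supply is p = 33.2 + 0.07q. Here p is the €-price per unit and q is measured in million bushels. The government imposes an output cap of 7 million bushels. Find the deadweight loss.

€87.09 million

Competitive equilibrium: 51.6 − 0.8q = 33.2 + 0.07q → q* = 21.1494, p* = 34.6805.
At q = 7: demand price = 51.6 − 0.8·7 = 46; supply price = 33.2 + 0.07·7 = 33.69.
Δq = 21.1494 − 7 = 14.1494; wedge = 46 − 33.69 = 12.31.
The triangle = ½ × 14.1494 × 12.31 = €87.09 million.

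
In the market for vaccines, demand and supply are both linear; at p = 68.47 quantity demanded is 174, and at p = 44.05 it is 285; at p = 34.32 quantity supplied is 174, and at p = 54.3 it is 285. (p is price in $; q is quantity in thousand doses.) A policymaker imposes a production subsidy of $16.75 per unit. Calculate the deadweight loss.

$350.70 thousand

Demand slope = (44.05 − 68.47)/(285 − 174) = −0.22, so p = 106.75 − 0.22q.
Supply slope = (54.3 − 34.32)/(285 − 174) = 0.18, so p = 3 + 0.18q.
Competitive equilibrium: 106.75 − 0.22q = 3 + 0.18q → q* = 259.375, p* = 49.6875.
The subsidy lowers effective supply by 16.75: p = 0.18q − 13.75.
New quantity: 106.75 − 0.22q = 0.18q − 13.75 → q' = 301.25.
Overproduction Δq = 301.25 − 259.375 = 41.875; wedge = subsidy = 16.75.
Deadweight loss = ½ × 41.875 × 16.75 = $350.70 thousand.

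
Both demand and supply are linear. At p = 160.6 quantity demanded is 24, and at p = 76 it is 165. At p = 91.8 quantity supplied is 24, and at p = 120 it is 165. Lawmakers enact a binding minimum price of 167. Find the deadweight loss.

Demand slope = (76 − 160.6)/(165 − 24) = −0.6, so p = 175 − 0.6q.
Supply slope = (120 − 91.8)/(165 − 24) = 0.2, so p = 87 + 0.2q.
Competitive equilibrium: 175 − 0.6q = 87 + 0.2q → q* = 110, p* = 109.
At the floor p = 167, quantity demanded = (175 − 167)/0.6 = 13.3333.
Sellers' marginal cost at q' = 13.3333: 87 + 0.2·13.3333 = 89.6667.
Δq = 110 − 13.3333 = 96.6667; wedge = 167 − 89.6667 = 77.3333.
DWL = ½ × 96.6667 × 77.3333 = 3737.78.

3737.78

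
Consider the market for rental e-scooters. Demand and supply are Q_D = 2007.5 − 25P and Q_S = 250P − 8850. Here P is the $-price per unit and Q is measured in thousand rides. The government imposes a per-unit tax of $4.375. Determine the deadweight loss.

In inverse form: demand P = 80.3 − 0.04Q, supply P = 35.4 + 0.004Q.
Competitive equilibrium: 80.3 − 0.04Q = 35.4 + 0.004Q → Q* = 1020.4545, P* = 39.4818.
With the tax, the buyer price exceeds the seller price by 4.375: (80.3 − 0.04Q) − (35.4 + 0.004Q) = 4.375 → Q' = 921.0227.
ΔQ = 1020.4545 − 921.0227 = 99.4318; the wedge equals the tax, 4.375.
Deadweight loss = ½ × 99.4318 × 4.375 = $217.51 thousand.

$217.51 thousand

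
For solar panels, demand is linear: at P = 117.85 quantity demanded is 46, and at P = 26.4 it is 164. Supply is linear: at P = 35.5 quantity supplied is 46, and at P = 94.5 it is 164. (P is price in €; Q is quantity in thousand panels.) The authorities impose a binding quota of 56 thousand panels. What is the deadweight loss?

€1899.67 thousand

Demand slope = (26.4 − 117.85)/(164 − 46) = −0.775, so P = 153.5 − 0.775Q.
Supply slope = (94.5 − 35.5)/(164 − 46) = 0.5, so P = 12.5 + 0.5Q.
Competitive equilibrium: 153.5 − 0.775Q = 12.5 + 0.5Q → Q* = 110.5882, P* = 67.7941.
At Q = 56: demand price = 153.5 − 0.775·56 = 110.1; supply price = 12.5 + 0.5·56 = 40.5.
ΔQ = 110.5882 − 56 = 54.5882; wedge = 110.1 − 40.5 = 69.6.
Deadweight loss = ½ × 54.5882 × 69.6 = €1899.67 thousand.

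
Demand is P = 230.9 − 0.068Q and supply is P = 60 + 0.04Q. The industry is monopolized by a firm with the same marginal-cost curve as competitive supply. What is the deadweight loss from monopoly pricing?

20184.73

Competitive equilibrium: 230.9 − 0.068Q = 60 + 0.04Q → Q* = 1582.407407, P* = 123.296296.
Marginal revenue: MR = 230.9 − 0.136Q. Set MR = MC: 230.9 − 0.136Q = 60 + 0.04Q → Q_m = 971.022727.
Price P_m = 230.9 − 0.068·971.022727 = 164.870455; MC(Q_m) = 60 + 0.04·971.022727 = 98.840909.
Competitive Q* = 1582.407407, so ΔQ = 611.38468; wedge = 164.870455 − 98.840909 = 66.029546.
The triangle = ½ × 611.38468 × 66.029546 = 20184.73.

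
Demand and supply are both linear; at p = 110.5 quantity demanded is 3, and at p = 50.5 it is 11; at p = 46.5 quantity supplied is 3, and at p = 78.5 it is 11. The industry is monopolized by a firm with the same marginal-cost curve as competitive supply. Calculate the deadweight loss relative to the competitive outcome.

Demand slope = (50.5 − 110.5)/(11 − 3) = −7.5, so p = 133 − 7.5q.
Supply slope = (78.5 − 46.5)/(11 − 3) = 4, so p = 34.5 + 4q.
Competitive equilibrium: 133 − 7.5q = 34.5 + 4q → q* = 8.5652, p* = 68.7609.
Marginal revenue: MR = 133 − 15q. Set MR = MC: 133 − 15q = 34.5 + 4q → q_m = 5.1842.
Price p_m = 133 − 7.5·5.1842 = 94.1185; MC(q_m) = 34.5 + 4·5.1842 = 55.2368.
Competitive q* = 8.5652, so Δq = 3.381; wedge = 94.1185 − 55.2368 = 38.8817.
Welfare loss = ½ × 3.381 × 38.8817 = 65.73.

65.73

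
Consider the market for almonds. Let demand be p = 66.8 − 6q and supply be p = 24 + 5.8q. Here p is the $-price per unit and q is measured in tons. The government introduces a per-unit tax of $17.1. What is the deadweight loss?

Competitive equilibrium: 66.8 − 6q = 24 + 5.8q → q* = 3.6271, p* = 45.0373.
With the tax, the buyer price exceeds the seller price by 17.1: (66.8 − 6q) − (24 + 5.8q) = 17.1 → q' = 2.178.
Δq = 3.6271 − 2.178 = 1.4491; the wedge equals the tax, 17.1.
Welfare loss = ½ × 1.4491 × 17.1 = $12.39.

$12.39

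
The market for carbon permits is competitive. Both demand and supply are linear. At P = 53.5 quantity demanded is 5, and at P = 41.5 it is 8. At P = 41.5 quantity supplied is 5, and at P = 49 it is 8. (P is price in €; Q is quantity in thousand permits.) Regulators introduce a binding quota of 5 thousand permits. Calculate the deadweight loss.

Demand slope = (41.5 − 53.5)/(8 − 5) = −4, so P = 73.5 − 4Q.
Supply slope = (49 − 41.5)/(8 − 5) = 2.5, so P = 29 + 2.5Q.
Competitive equilibrium: 73.5 − 4Q = 29 + 2.5Q → Q* = 6.8462, P* = 46.1154.
At Q = 5: demand price = 73.5 − 4·5 = 53.5; supply price = 29 + 2.5·5 = 41.5.
ΔQ = 6.8462 − 5 = 1.8462; wedge = 53.5 − 41.5 = 12.
DWL = ½ × 1.8462 × 12 = €11.08 thousand.

€11.08 thousand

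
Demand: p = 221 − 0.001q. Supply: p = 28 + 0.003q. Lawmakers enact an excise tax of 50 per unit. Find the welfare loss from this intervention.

312500

Competitive equilibrium: 221 − 0.001q = 28 + 0.003q → q* = 48250, p* = 172.75.
With the tax, the buyer price exceeds the seller price by 50: (221 − 0.001q) − (28 + 0.003q) = 50 → q' = 35750.
Δq = 48250 − 35750 = 12500; the wedge equals the tax, 50.
Deadweight loss = ½ × 12500 × 50 = 312500.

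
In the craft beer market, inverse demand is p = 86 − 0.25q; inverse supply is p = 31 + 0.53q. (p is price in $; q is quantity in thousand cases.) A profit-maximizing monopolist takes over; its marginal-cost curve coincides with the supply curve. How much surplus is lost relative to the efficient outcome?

$114.24 thousand

Competitive equilibrium: 86 − 0.25q = 31 + 0.53q → q* = 70.5128, p* = 68.3718.
Marginal revenue: MR = 86 − 0.5q. Set MR = MC: 86 − 0.5q = 31 + 0.53q → q_m = 53.3981.
Price p_m = 86 − 0.25·53.3981 = 72.6505; MC(q_m) = 31 + 0.53·53.3981 = 59.301.
Competitive q* = 70.5128, so Δq = 17.1147; wedge = 72.6505 − 59.301 = 13.3495.
DWL = ½ × 17.1147 × 13.3495 = $114.24 thousand.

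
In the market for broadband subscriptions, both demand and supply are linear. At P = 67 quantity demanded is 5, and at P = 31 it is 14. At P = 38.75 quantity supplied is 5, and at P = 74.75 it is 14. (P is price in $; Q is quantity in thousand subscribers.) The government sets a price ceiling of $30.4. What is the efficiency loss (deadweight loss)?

$126.28 thousand

Demand slope = (31 − 67)/(14 − 5) = −4, so P = 87 − 4Q.
Supply slope = (74.75 − 38.75)/(14 − 5) = 4, so P = 18.75 + 4Q.
Competitive equilibrium: 87 − 4Q = 18.75 + 4Q → Q* = 8.5313, P* = 52.875.
At the ceiling P = 30.4, quantity supplied = (30.4 − 18.75)/4 = 2.9125.
Willingness to pay at Q' = 2.9125: 87 − 4·2.9125 = 75.35.
ΔQ = 8.5313 − 2.9125 = 5.6188; wedge = 75.35 − 30.4 = 44.95.
The triangle = ½ × 5.6188 × 44.95 = $126.28 thousand.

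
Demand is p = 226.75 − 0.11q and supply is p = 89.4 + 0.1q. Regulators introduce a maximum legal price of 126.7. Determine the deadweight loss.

8293.72

Competitive equilibrium: 226.75 − 0.11q = 89.4 + 0.1q → q* = 654.04762, p* = 154.80476.
At the ceiling p = 126.7, quantity supplied = (126.7 − 89.4)/0.1 = 373.
Willingness to pay at q' = 373: 226.75 − 0.11·373 = 185.72.
Δq = 654.04762 − 373 = 281.04762; wedge = 185.72 − 126.7 = 59.02.
Welfare loss = ½ × 281.04762 × 59.02 = 8293.72.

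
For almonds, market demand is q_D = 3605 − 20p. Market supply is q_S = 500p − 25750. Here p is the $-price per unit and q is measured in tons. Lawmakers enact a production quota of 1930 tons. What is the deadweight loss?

$7749.92

In inverse form: demand p = 180.25 − 0.05q, supply p = 51.5 + 0.002q.
Competitive equilibrium: 180.25 − 0.05q = 51.5 + 0.002q → q* = 2475.9615, p* = 56.4519.
At q = 1930: demand price = 180.25 − 0.05·1930 = 83.75; supply price = 51.5 + 0.002·1930 = 55.36.
Δq = 2475.9615 − 1930 = 545.9615; wedge = 83.75 − 55.36 = 28.39.
DWL = ½ × 545.9615 × 28.39 = $7749.92.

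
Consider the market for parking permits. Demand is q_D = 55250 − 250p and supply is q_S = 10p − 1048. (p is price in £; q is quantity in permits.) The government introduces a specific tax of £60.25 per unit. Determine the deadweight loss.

£17452.22

In inverse form: demand p = 221 − 0.004q, supply p = 104.8 + 0.1q.
Competitive equilibrium: 221 − 0.004q = 104.8 + 0.1q → q* = 1117.3077, p* = 216.5308.
With the tax, the buyer price exceeds the seller price by 60.25: (221 − 0.004q) − (104.8 + 0.1q) = 60.25 → q' = 537.9808.
Δq = 1117.3077 − 537.9808 = 579.3269; the wedge equals the tax, 60.25.
Deadweight loss = ½ × 579.3269 × 60.25 = £17452.22.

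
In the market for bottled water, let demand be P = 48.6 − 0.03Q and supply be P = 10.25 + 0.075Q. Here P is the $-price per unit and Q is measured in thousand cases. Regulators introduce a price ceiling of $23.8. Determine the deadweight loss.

$1788.50 thousand

Competitive equilibrium: 48.6 − 0.03Q = 10.25 + 0.075Q → Q* = 365.2381, P* = 37.6429.
At the ceiling P = 23.8, quantity supplied = (23.8 − 10.25)/0.075 = 180.6667.
Willingness to pay at Q' = 180.6667: 48.6 − 0.03·180.6667 = 43.18.
ΔQ = 365.2381 − 180.6667 = 184.5714; wedge = 43.18 − 23.8 = 19.38.
DWL = ½ × 184.5714 × 19.38 = $1788.50 thousand.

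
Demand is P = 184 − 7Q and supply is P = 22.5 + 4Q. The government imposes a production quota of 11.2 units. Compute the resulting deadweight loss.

66.68

Competitive equilibrium: 184 − 7Q = 22.5 + 4Q → Q* = 14.6818, P* = 81.2273.
At Q = 11.2: demand price = 184 − 7·11.2 = 105.6; supply price = 22.5 + 4·11.2 = 67.3.
ΔQ = 14.6818 − 11.2 = 3.4818; wedge = 105.6 − 67.3 = 38.3.
The triangle = ½ × 3.4818 × 38.3 = 66.68.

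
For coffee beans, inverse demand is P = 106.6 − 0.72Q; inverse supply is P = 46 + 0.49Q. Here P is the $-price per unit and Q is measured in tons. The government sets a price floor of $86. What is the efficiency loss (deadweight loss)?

$278.92

Competitive equilibrium: 106.6 − 0.72Q = 46 + 0.49Q → Q* = 50.0826, P* = 70.5405.
At the floor P = 86, quantity demanded = (106.6 − 86)/0.72 = 28.6111.
Sellers' marginal cost at Q' = 28.6111: 46 + 0.49·28.6111 = 60.0194.
ΔQ = 50.0826 − 28.6111 = 21.4715; wedge = 86 − 60.0194 = 25.9806.
Deadweight loss = ½ × 21.4715 × 25.9806 = $278.92.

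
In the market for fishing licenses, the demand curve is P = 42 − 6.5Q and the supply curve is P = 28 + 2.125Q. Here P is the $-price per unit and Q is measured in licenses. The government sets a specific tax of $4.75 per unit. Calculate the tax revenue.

$5.09

Competitive equilibrium: 42 − 6.5Q = 28 + 2.125Q → Q* = 1.6232, P* = 31.4493.
With the tax, the buyer price exceeds the seller price by 4.75: (42 − 6.5Q) − (28 + 2.125Q) = 4.75 → Q' = 1.0725.
Tax revenue = 4.75 × 1.0725 = $5.09.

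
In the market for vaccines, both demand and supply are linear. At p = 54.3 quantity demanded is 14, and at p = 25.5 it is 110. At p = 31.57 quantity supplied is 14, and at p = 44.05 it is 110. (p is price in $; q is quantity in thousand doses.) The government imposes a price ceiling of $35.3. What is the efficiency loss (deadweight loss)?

Demand slope = (25.5 − 54.3)/(110 − 14) = −0.3, so p = 58.5 − 0.3q.
Supply slope = (44.05 − 31.57)/(110 − 14) = 0.13, so p = 29.75 + 0.13q.
Competitive equilibrium: 58.5 − 0.3q = 29.75 + 0.13q → q* = 66.8605, p* = 38.4419.
At the ceiling p = 35.3, quantity supplied = (35.3 − 29.75)/0.13 = 42.6923.
Willingness to pay at q' = 42.6923: 58.5 − 0.3·42.6923 = 45.6923.
Δq = 66.8605 − 42.6923 = 24.1682; wedge = 45.6923 − 35.3 = 10.3923.
DWL = ½ × 24.1682 × 10.3923 = $125.58 thousand.

$125.58 thousand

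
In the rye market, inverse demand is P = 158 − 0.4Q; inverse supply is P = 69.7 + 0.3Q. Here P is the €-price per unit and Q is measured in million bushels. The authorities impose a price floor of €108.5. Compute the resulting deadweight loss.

€2 million

Competitive equilibrium: 158 − 0.4Q = 69.7 + 0.3Q → Q* = 126.1429, P* = 107.5429.
At the floor P = 108.5, quantity demanded = (158 − 108.5)/0.4 = 123.75.
Sellers' marginal cost at Q' = 123.75: 69.7 + 0.3·123.75 = 106.825.
ΔQ = 126.1429 − 123.75 = 2.3929; wedge = 108.5 − 106.825 = 1.675.
Welfare loss = ½ × 2.3929 × 1.675 = €2 million.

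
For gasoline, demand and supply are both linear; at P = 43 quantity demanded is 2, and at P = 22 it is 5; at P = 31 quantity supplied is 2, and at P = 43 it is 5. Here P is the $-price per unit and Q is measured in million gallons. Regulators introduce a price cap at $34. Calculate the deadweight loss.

$0.64 million

Demand slope = (22 − 43)/(5 − 2) = −7, so P = 57 − 7Q.
Supply slope = (43 − 31)/(5 − 2) = 4, so P = 23 + 4Q.
Competitive equilibrium: 57 − 7Q = 23 + 4Q → Q* = 3.0909, P* = 35.3636.
At the ceiling P = 34, quantity supplied = (34 − 23)/4 = 2.75.
Willingness to pay at Q' = 2.75: 57 − 7·2.75 = 37.75.
ΔQ = 3.0909 − 2.75 = 0.3409; wedge = 37.75 − 34 = 3.75.
Deadweight loss = ½ × 0.3409 × 3.75 = $0.64 million.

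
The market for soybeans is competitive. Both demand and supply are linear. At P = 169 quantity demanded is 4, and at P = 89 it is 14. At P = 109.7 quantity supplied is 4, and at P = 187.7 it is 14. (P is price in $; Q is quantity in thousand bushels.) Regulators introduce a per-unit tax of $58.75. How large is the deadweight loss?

$109.23 thousand

Demand slope = (89 − 169)/(14 − 4) = −8, so P = 201 − 8Q.
Supply slope = (187.7 − 109.7)/(14 − 4) = 7.8, so P = 78.5 + 7.8Q.
Competitive equilibrium: 201 − 8Q = 78.5 + 7.8Q → Q* = 7.7532, P* = 138.9747.
With the tax, the buyer price exceeds the seller price by 58.75: (201 − 8Q) − (78.5 + 7.8Q) = 58.75 → Q' = 4.0348.
ΔQ = 7.7532 − 4.0348 = 3.7184; the wedge equals the tax, 58.75.
Welfare loss = ½ × 3.7184 × 58.75 = $109.23 thousand.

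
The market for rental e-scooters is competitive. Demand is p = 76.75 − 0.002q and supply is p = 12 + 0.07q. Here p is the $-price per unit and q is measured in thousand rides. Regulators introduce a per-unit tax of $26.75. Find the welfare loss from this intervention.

$4969.18 thousand

Competitive equilibrium: 76.75 − 0.002q = 12 + 0.07q → q* = 899.3056, p* = 74.9514.
With the tax, the buyer price exceeds the seller price by 26.75: (76.75 − 0.002q) − (12 + 0.07q) = 26.75 → q' = 527.7778.
Δq = 899.3056 − 527.7778 = 371.5278; the wedge equals the tax, 26.75.
Welfare loss = ½ × 371.5278 × 26.75 = $4969.18 thousand.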